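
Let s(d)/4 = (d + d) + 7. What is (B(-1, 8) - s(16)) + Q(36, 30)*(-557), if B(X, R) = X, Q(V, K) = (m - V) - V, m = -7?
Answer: 43846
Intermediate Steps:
Q(V, K) = -7 - 2*V (Q(V, K) = (-7 - V) - V = -7 - 2*V)
s(d) = 28 + 8*d (s(d) = 4*((d + d) + 7) = 4*(2*d + 7) = 4*(7 + 2*d) = 28 + 8*d)
(B(-1, 8) - s(16)) + Q(36, 30)*(-557) = (-1 - (28 + 8*16)) + (-7 - 2*36)*(-557) = (-1 - (28 + 128)) + (-7 - 72)*(-557) = (-1 - 1*156) - 79*(-557) = (-1 - 156) + 44003 = -157 + 44003 = 43846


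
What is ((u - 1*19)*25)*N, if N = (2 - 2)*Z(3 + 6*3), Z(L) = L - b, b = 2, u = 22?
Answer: 0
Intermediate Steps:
Z(L) = -2 + L (Z(L) = L - 1*2 = L - 2 = -2 + L)
N = 0 (N = (2 - 2)*(-2 + (3 + 6*3)) = 0*(-2 + (3 + 18)) = 0*(-2 + 21) = 0*19 = 0)
((u - 1*19)*25)*N = ((22 - 1*19)*25)*0 = ((22 - 19)*25)*0 = (3*25)*0 = 75*0 = 0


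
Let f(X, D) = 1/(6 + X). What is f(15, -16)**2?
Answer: 1/441 ≈ 0.0022676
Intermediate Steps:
f(15, -16)**2 = (1/(6 + 15))**2 = (1/21)**2 = 1/441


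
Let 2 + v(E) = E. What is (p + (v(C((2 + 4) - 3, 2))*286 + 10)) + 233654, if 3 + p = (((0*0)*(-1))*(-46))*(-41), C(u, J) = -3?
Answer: 232231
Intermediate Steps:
v(E) = -2 + E
p = -3 (p = -3 + (((0*0)*(-1))*(-46))*(-41) = -3 + ((0*(-1))*(-46))*(-41) = -3 + (0*(-46))*(-41) = -3 + 0*(-41) = -3 + 0 = -3)
(p + (v(C((2 + 4) - 3, 2))*286 + 10)) + 233654 = (-3 + ((-2 - 3)*286 + 10)) + 233654 = (-3 + (-5*286 + 10)) + 233654 = (-3 + (-1430 + 10)) + 233654 = (-3 - 1420) + 233654 = -1423 + 233654 = 232231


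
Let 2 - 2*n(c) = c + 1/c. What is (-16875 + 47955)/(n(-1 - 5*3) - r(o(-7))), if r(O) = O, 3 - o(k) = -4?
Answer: 198912/13 ≈ 15301.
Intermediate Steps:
o(k) = 7 (o(k) = 3 - 1*(-4) = 3 + 4 = 7)
n(c) = 1 - c/2 - 1/(2*c) (n(c) = 1 - (c + 1/c)/2 = 1 + (-c/2 - 1/(2*c)) = 1 - c/2 - 1/(2*c))
(-16875 + 47955)/(n(-1 - 5*3) - r(o(-7))) = (-16875 + 47955)/((1 - (-1 - 5*3)/2 - 1/(2*(-1 - 5*3))) - 1*7) = 31080/((1 - (-1 - 15)/2 - 1/(2*(-1 - 15))) - 7) = 31080/((1 - 1/2*(-16) - 1/2/(-16)) - 7) = 31080/((1 + 8 - 1/2*(-1/16)) - 7) = 31080/((1 + 8 + 1/32) - 7) = 31080/(289/32 - 7) = 31080/(65/32) = 31080*(32/65) = 198912/13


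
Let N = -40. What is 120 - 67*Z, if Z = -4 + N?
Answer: 3068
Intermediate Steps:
Z = -44 (Z = -4 - 40 = -44)
120 - 67*Z = 120 - 67*(-44) = 120 + 2948 = 3068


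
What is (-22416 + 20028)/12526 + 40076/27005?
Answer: 218752018/169132315 ≈ 1.2934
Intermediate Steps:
(-22416 + 20028)/12526 + 40076/27005 = -2388*1/12526 + 40076*(1/27005) = -1194/6263 + 40076/27005 = 218752018/169132315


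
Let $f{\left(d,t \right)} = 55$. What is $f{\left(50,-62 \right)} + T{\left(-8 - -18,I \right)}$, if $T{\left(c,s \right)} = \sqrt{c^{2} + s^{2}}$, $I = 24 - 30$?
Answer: $55 + 2 \sqrt{34} \approx 66.662$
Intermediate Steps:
$I = -6$ ($I = 24 - 30 = -6$)
$f{\left(50,-62 \right)} + T{\left(-8 - -18,I \right)} = 55 + \sqrt{\left(-8 - -18\right)^{2} + \left(-6\right)^{2}} = 55 + \sqrt{\left(-8 + 18\right)^{2} + 36} = 55 + \sqrt{10^{2} + 36} = 55 + \sqrt{100 + 36} = 55 + \sqrt{136} = 55 + 2 \sqrt{34}$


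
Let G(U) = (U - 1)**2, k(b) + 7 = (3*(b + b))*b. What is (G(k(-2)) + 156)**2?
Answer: 169744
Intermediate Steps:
k(b) = -7 + 6*b**2 (k(b) = -7 + (3*(b + b))*b = -7 + (3*(2*b))*b = -7 + (6*b)*b = -7 + 6*b**2)
G(U) = (-1 + U)**2
(G(k(-2)) + 156)**2 = ((-1 + (-7 + 6*(-2)**2))**2 + 156)**2 = ((-1 + (-7 + 6*4))**2 + 156)**2 = ((-1 + (-7 + 24))**2 + 156)**2 = ((-1 + 17)**2 + 156)**2 = (16**2 + 156)**2 = (256 + 156)**2 = 412**2 = 169744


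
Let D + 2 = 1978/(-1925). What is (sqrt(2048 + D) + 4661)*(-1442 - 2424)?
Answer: -18019426 - 7732*sqrt(75779011)/385 ≈ -1.8194e+7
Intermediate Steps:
D = -5828/1925 (D = -2 + 1978/(-1925) = -2 + 1978*(-1/1925) = -2 - 1978/1925 = -5828/1925 ≈ -3.0275)
(sqrt(2048 + D) + 4661)*(-1442 - 2424) = (sqrt(2048 - 5828/1925) + 4661)*(-1442 - 2424) = (sqrt(3936572/1925) + 4661)*(-3866) = (2*sqrt(75779011)/385 + 4661)*(-3866) = (4661 + 2*sqrt(75779011)/385)*(-3866) = -18019426 - 7732*sqrt(75779011)/385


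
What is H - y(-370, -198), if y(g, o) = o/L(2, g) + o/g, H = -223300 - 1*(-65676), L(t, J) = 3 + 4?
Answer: -204087143/1295 ≈ -1.5760e+5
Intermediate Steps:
L(t, J) = 7
H = -157624 (H = -223300 + 65676 = -157624)
y(g, o) = o/7 + o/g
H - y(-370, -198) = -157624 - ((⅐)*(-198) - 198/(-370)) = -157624 - (-198/7 - 198*(-1/370)) = -157624 - (-198/7 + 99/185) = -157624 - 1*(-35937/1295) = -157624 + 35937/1295 = -204087143/1295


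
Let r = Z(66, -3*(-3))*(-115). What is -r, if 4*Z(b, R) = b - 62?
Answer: 115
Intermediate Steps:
Z(b, R) = -31/2 + b/4 (Z(b, R) = (b - 62)/4 = (-62 + b)/4 = -31/2 + b/4)
r = -115 (r = (-31/2 + (¼)*66)*(-115) = (-31/2 + 33/2)*(-115) = 1*(-115) = -115)
-r = -1*(-115) = 115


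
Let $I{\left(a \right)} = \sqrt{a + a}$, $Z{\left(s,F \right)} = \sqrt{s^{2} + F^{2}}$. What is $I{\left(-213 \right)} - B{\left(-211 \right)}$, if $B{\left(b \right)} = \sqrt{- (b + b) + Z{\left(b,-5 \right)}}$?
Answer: $- \sqrt{422 + \sqrt{44546}} + i \sqrt{426} \approx -25.161 + 20.64 i$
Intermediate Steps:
$Z{\left(s,F \right)} = \sqrt{F^{2} + s^{2}}$
$B{\left(b \right)} = \sqrt{\sqrt{25 + b^{2}} - 2 b}$ ($B{\left(b \right)} = \sqrt{- (b + b) + \sqrt{\left(-5\right)^{2} + b^{2}}} = \sqrt{- 2 b + \sqrt{25 + b^{2}}} = \sqrt{\sqrt{25 + b^{2}} - 2 b}$)
$I{\left(a \right)} = \sqrt{2} \sqrt{a}$ ($I{\left(a \right)} = \sqrt{2 a} = \sqrt{2} \sqrt{a}$)
$I{\left(-213 \right)} - B{\left(-211 \right)} = \sqrt{2} \sqrt{-213} - \sqrt{\sqrt{25 + \left(-211\right)^{2}} - -422} = \sqrt{2} i \sqrt{213} - \sqrt{\sqrt{25 + 44521} + 422} = i \sqrt{426} - \sqrt{\sqrt{44546} + 422} = i \sqrt{426} - \sqrt{422 + \sqrt{44546}} = - \sqrt{422 + \sqrt{44546}} + i \sqrt{426}$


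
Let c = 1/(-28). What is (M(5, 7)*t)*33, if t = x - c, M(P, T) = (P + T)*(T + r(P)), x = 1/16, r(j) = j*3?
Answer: 11979/14 ≈ 855.64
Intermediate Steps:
r(j) = 3*j
c = -1/28 ≈ -0.035714
x = 1/16 ≈ 0.062500
M(P, T) = (P + T)*(T + 3*P)
t = 11/112 (t = 1/16 - 1*(-1/28) = 1/16 + 1/28 = 11/112 ≈ 0.098214)
(M(5, 7)*t)*33 = ((7² + 3*5² + 4*5*7)*(11/112))*33 = ((49 + 3*25 + 140)*(11/112))*33 = ((49 + 75 + 140)*(11/112))*33 = (264*(11/112))*33 = (363/14)*33 = 11979/14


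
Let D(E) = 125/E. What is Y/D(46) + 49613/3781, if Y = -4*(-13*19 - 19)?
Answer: 191258889/472625 ≈ 404.67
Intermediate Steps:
Y = 1064 (Y = -4*(-247 - 19) = -4*(-266) = 1064)
Y/D(46) + 49613/3781 = 1064/((125/46)) + 49613/3781 = 1064/((125*(1/46))) + 49613*(1/3781) = 1064/(125/46) + 49613/3781 = 1064*(46/125) + 49613/3781 = 48944/125 + 49613/3781 = 191258889/472625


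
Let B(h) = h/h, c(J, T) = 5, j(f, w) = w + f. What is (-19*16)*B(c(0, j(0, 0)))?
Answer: -304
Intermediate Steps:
j(f, w) = f + w
B(h) = 1
(-19*16)*B(c(0, j(0, 0))) = -19*16*1 = -304*1 = -304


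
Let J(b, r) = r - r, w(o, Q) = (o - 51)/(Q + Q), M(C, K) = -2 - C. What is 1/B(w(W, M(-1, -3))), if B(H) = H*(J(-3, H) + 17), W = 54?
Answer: -2/51 ≈ -0.039216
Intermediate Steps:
w(o, Q) = (-51 + o)/(2*Q) (w(o, Q) = (-51 + o)/((2*Q)) = (-51 + o)*(1/(2*Q)) = (-51 + o)/(2*Q))
J(b, r) = 0
B(H) = 17*H (B(H) = H*(0 + 17) = H*17 = 17*H)
1/B(w(W, M(-1, -3))) = 1/(17*((-51 + 54)/(2*(-2 - 1*(-1))))) = 1/(17*((½)*3/(-2 + 1))) = 1/(17*((½)*3/(-1))) = 1/(17*((½)*(-1)*3)) = 1/(17*(-3/2)) = 1/(-51/2) = -2/51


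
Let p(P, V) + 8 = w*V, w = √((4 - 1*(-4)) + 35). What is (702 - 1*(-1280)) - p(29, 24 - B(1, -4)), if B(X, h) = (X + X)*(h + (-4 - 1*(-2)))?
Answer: 1990 - 36*√43 ≈ 1753.9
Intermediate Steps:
B(X, h) = 2*X*(-2 + h) (B(X, h) = (2*X)*(h + (-4 + 2)) = (2*X)*(h - 2) = (2*X)*(-2 + h) = 2*X*(-2 + h))
w = √43 (w = √((4 + 4) + 35) = √(8 + 35) = √43 ≈ 6.5574)
p(P, V) = -8 + V*√43 (p(P, V) = -8 + √43*V = -8 + V*√43)
(702 - 1*(-1280)) - p(29, 24 - B(1, -4)) = (702 - 1*(-1280)) - (-8 + (24 - 2*(-2 - 4))*√43) = (702 + 1280) - (-8 + (24 - 2*(-6))*√43) = 1982 - (-8 + (24 - 1*(-12))*√43) = 1982 - (-8 + (24 + 12)*√43) = 1982 - (-8 + 36*√43) = 1982 + (8 - 36*√43) = 1990 - 36*√43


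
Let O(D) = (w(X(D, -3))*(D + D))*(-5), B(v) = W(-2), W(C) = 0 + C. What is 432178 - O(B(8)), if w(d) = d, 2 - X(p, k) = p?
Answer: 432098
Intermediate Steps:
W(C) = C
B(v) = -2
X(p, k) = 2 - p
O(D) = -10*D*(2 - D) (O(D) = ((2 - D)*(D + D))*(-5) = ((2 - D)*(2*D))*(-5) = (2*D*(2 - D))*(-5) = -10*D*(2 - D))
432178 - O(B(8)) = 432178 - 10*(-2)*(-2 - 2) = 432178 - 10*(-2)*(-4) = 432178 - 1*80 = 432178 - 80 = 432098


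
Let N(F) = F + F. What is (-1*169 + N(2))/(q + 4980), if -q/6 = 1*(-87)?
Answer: -55/1834 ≈ -0.029989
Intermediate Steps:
q = 522 (q = -6*(-87) = 522)
N(F) = 2*F
(-1*169 + N(2))/(q + 4980) = (-1*169 + 2*2)/(522 + 4980) = (-169 + 4)/5502 = -165*1/5502 = -55/1834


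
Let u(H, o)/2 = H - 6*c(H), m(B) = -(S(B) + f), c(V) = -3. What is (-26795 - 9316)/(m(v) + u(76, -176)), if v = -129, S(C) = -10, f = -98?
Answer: -36111/296 ≈ -122.00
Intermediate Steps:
m(B) = 108 (m(B) = -(-10 - 98) = -1*(-108) = 108)
u(H, o) = 36 + 2*H (u(H, o) = 2*(H - 6*(-3)) = 2*(H + 18) = 2*(18 + H) = 36 + 2*H)
(-26795 - 9316)/(m(v) + u(76, -176)) = (-26795 - 9316)/(108 + (36 + 2*76)) = -36111/(108 + (36 + 152)) = -36111/(108 + 188) = -36111/296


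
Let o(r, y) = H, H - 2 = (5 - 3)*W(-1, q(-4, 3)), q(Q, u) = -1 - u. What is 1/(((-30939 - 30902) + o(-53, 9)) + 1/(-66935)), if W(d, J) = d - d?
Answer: -66935/4139193466 ≈ -1.6171e-5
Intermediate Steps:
W(d, J) = 0
H = 2 (H = 2 + (5 - 3)*0 = 2 + 2*0 = 2 + 0 = 2)
o(r, y) = 2
1/(((-30939 - 30902) + o(-53, 9)) + 1/(-66935)) = 1/(((-30939 - 30902) + 2) + 1/(-66935)) = 1/((-61841 + 2) - 1/66935) = 1/(-61839 - 1/66935) = 1/(-4139193466/66935) = -66935/4139193466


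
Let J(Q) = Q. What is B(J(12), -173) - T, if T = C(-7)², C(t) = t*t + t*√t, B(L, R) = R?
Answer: -2231 + 686*I*√7 ≈ -2231.0 + 1815.0*I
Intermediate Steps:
C(t) = t² + t^(3/2)
T = (49 - 7*I*√7)² (T = ((-7)² + (-7)^(3/2))² = (49 - 7*I*√7)² ≈ 2058.0 - 1815.0*I)
B(J(12), -173) - T = -173 - (2058 - 686*I*√7) = -173 + (-2058 + 686*I*√7) = -2231 + 686*I*√7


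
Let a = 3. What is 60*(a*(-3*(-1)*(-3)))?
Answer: -1620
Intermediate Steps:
60*(a*(-3*(-1)*(-3))) = 60*(3*(-3*(-1)*(-3))) = 60*(3*(3*(-3))) = 60*(3*(-9)) = 60*(-27) = -1620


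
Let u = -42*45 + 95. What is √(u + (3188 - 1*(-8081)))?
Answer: √9474 ≈ 97.334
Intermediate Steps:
u = -1795 (u = -1890 + 95 = -1795)
√(u + (3188 - 1*(-8081))) = √(-1795 + (3188 - 1*(-8081))) = √(-1795 + (3188 + 8081)) = √(-1795 + 11269) = √9474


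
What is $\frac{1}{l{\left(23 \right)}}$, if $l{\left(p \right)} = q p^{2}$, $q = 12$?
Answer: $\frac{1}{6348} \approx 0.00015753$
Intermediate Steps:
$l{\left(p \right)} = 12 p^{2}$
$\frac{1}{l{\left(23 \right)}} = \frac{1}{12 \cdot 23^{2}} = \frac{1}{12 \cdot 529} = \frac{1}{6348}$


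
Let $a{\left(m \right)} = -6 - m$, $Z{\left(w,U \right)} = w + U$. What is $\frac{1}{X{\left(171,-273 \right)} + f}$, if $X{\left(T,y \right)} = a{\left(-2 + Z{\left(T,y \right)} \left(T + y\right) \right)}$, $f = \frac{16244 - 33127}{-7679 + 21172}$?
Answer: $- \frac{13493}{140452027} \approx -9.6068 \cdot 10^{-5}$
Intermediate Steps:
$Z{\left(w,U \right)} = U + w$
$f = - \frac{16883}{13493} \approx -1.2512$
$X{\left(T,y \right)} = -4 - \left(T + y\right)^{2}$ ($X{\left(T,y \right)} = -6 - \left(-2 + \left(y + T\right) \left(T + y\right)\right) = -6 - \left(-2 + \left(T + y\right) \left(T + y\right)\right) = -6 - \left(-2 + \left(T + y\right)^{2}\right) = -4 - \left(T + y\right)^{2}$)
$\frac{1}{X{\left(171,-273 \right)} + f} = \frac{1}{\left(-4 - 171 \left(171 - 273\right) - - 273 \left(171 - 273\right)\right) - \frac{16883}{13493}} = \frac{1}{\left(-4 - 171 \left(-102\right) - \left(-273\right) \left(-102\right)\right) - \frac{16883}{13493}} = \frac{1}{\left(-4 + 17442 - 27846\right) - \frac{16883}{13493}} = \frac{1}{-10408 - \frac{16883}{13493}} = \frac{1}{- \frac{140452027}{13493}} = - \frac{13493}{140452027}$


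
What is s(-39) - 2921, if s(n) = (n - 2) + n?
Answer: -3001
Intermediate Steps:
s(n) = -2 + 2*n (s(n) = (-2 + n) + n = -2 + 2*n)
s(-39) - 2921 = (-2 + 2*(-39)) - 2921 = (-2 - 78) - 2921 = -80 - 2921 = -3001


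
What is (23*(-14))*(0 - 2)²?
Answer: -1288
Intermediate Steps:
(23*(-14))*(0 - 2)² = -322*(-2)² = -322*4 = -1288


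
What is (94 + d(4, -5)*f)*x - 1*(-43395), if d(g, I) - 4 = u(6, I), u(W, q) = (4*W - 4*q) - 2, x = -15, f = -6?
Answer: 46125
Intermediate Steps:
u(W, q) = -2 - 4*q + 4*W (u(W, q) = (-4*q + 4*W) - 2 = -2 - 4*q + 4*W)
d(g, I) = 26 - 4*I (d(g, I) = 4 + (-2 - 4*I + 4*6) = 4 + (-2 - 4*I + 24) = 4 + (22 - 4*I) = 26 - 4*I)
(94 + d(4, -5)*f)*x - 1*(-43395) = (94 + (26 - 4*(-5))*(-6))*(-15) - 1*(-43395) = (94 + (26 + 20)*(-6))*(-15) + 43395 = (94 + 46*(-6))*(-15) + 43395 = (94 - 276)*(-15) + 43395 = -182*(-15) + 43395 = 2730 + 43395 = 46125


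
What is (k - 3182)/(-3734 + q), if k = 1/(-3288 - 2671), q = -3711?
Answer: 18961539/44364755 ≈ 0.42740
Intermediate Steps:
k = -1/5959 (k = 1/(-5959) = -1/5959 ≈ -0.00016781)
(k - 3182)/(-3734 + q) = (-1/5959 - 3182)/(-3734 - 3711) = -18961539/5959/(-7445) = -18961539/5959*(-1/7445) = 18961539/44364755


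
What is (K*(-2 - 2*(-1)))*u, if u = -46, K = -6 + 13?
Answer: 0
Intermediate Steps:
K = 7
(K*(-2 - 2*(-1)))*u = (7*(-2 - 2*(-1)))*(-46) = (7*(-2 + 2))*(-46) = (7*0)*(-46) = 0*(-46) = 0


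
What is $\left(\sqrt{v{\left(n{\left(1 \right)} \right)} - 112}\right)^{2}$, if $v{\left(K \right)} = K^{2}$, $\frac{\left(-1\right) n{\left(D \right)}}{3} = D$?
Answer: $-103$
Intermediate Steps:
$n{\left(D \right)} = - 3 D$
$\left(\sqrt{v{\left(n{\left(1 \right)} \right)} - 112}\right)^{2} = \left(\sqrt{\left(\left(-3\right) 1\right)^{2} - 112}\right)^{2} = \left(\sqrt{\left(-3\right)^{2} - 112}\right)^{2} = \left(\sqrt{9 - 112}\right)^{2} = \left(\sqrt{-103}\right)^{2} = \left(i \sqrt{103}\right)^{2} = -103$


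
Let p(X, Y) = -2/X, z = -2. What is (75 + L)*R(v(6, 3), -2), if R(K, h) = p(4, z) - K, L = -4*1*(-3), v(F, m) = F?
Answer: -1131/2 ≈ -565.50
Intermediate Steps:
L = 12 (L = -4*(-3) = 12)
R(K, h) = -½ - K (R(K, h) = -2/4 - K = -2*¼ - K = -½ - K)
(75 + L)*R(v(6, 3), -2) = (75 + 12)*(-½ - 1*6) = 87*(-½ - 6) = 87*(-13/2) = -1131/2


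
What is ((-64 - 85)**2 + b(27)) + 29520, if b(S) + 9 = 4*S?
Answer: 51820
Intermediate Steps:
b(S) = -9 + 4*S
((-64 - 85)**2 + b(27)) + 29520 = ((-64 - 85)**2 + (-9 + 4*27)) + 29520 = ((-149)**2 + (-9 + 108)) + 29520 = (22201 + 99) + 29520 = 22300 + 29520 = 51820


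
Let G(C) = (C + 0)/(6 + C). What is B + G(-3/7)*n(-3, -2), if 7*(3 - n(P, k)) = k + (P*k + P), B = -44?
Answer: -4024/91 ≈ -44.220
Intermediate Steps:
n(P, k) = 3 - P/7 - k/7 - P*k/7 (n(P, k) = 3 - (k + (P*k + P))/7 = 3 - (k + (P + P*k))/7 = 3 - (P + k + P*k)/7 = 3 + (-P/7 - k/7 - P*k/7) = 3 - P/7 - k/7 - P*k/7)
G(C) = C/(6 + C)
B + G(-3/7)*n(-3, -2) = -44 + ((-3/7)/(6 - 3/7))*(3 - 1/7*(-3) - 1/7*(-2) - 1/7*(-3)*(-2)) = -44 + ((-3*1/7)/(6 - 3*1/7))*(3 + 3/7 + 2/7 - 6/7) = -44 - 3/(7*(6 - 3/7))*(20/7) = -44 - 3/(7*39/7)*(20/7) = -44 - 3/7*7/39*(20/7) = -44 - 1/13*20/7 = -44 - 20/91 = -4024/91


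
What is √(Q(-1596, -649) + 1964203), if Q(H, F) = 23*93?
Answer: √1966342 ≈ 1402.3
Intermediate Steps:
Q(H, F) = 2139
√(Q(-1596, -649) + 1964203) = √(2139 + 1964203) = √1966342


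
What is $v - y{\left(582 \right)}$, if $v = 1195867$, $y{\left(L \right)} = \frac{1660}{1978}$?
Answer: $\frac{1182711633}{989} \approx 1.1959 \cdot 10^{6}$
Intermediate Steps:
$y{\left(L \right)} = \frac{830}{989}$ ($y{\left(L \right)} = 1660 \cdot \frac{1}{1978} = \frac{830}{989}$)
$v - y{\left(582 \right)} = 1195867 - \frac{830}{989} = \frac{1182711633}{989}$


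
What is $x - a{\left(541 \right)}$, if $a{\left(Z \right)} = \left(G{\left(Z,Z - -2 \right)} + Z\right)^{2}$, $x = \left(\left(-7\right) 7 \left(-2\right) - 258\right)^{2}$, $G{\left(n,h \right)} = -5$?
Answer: $-261696$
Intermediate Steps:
$x = 25600$ ($x = \left(\left(-49\right) \left(-2\right) - 258\right)^{2} = \left(98 - 258\right)^{2} = \left(-160\right)^{2} = 25600$)
$a{\left(Z \right)} = \left(-5 + Z\right)^{2}$
$x - a{\left(541 \right)} = 25600 - \left(-5 + 541\right)^{2} = 25600 - 536^{2} = 25600 - 287296 = -261696$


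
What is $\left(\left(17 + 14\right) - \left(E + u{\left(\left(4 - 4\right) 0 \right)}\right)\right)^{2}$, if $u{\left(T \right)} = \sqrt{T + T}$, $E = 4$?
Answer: $729$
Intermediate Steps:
$u{\left(T \right)} = \sqrt{2} \sqrt{T}$ ($u{\left(T \right)} = \sqrt{2 T} = \sqrt{2} \sqrt{T}$)
$\left(\left(17 + 14\right) - \left(E + u{\left(\left(4 - 4\right) 0 \right)}\right)\right)^{2} = \left(\left(17 + 14\right) - \left(4 + \sqrt{2} \sqrt{\left(4 - 4\right) 0}\right)\right)^{2} = \left(31 - \left(4 + \sqrt{2} \sqrt{0 \cdot 0}\right)\right)^{2} = \left(31 - \left(4 + \sqrt{2} \sqrt{0}\right)\right)^{2} = \left(31 - \left(4 + \sqrt{2} \cdot 0\right)\right)^{2} = \left(31 - 4\right)^{2} = 27^{2} = 729$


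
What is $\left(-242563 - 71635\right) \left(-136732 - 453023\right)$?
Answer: $185299841490$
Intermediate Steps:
$\left(-242563 - 71635\right) \left(-136732 - 453023\right) = \left(-314198\right) \left(-589755\right) = 185299841490$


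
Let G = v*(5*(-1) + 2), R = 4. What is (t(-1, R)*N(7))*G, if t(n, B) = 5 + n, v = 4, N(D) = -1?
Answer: 48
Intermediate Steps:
G = -12 (G = 4*(5*(-1) + 2) = 4*(-5 + 2) = 4*(-3) = -12)
(t(-1, R)*N(7))*G = ((5 - 1)*(-1))*(-12) = (4*(-1))*(-12) = -4*(-12) = 48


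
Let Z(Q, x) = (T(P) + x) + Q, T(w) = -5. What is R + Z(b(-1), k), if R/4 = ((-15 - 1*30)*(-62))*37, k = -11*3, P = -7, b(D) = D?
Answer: 412881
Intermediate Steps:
k = -33
R = 412920 (R = 4*(((-15 - 1*30)*(-62))*37) = 4*(((-15 - 30)*(-62))*37) = 4*(-45*(-62)*37) = 4*(2790*37) = 4*103230 = 412920)
Z(Q, x) = -5 + Q + x (Z(Q, x) = (-5 + x) + Q = -5 + Q + x)
R + Z(b(-1), k) = 412920 + (-5 - 1 - 33) = 412920 - 39 = 412881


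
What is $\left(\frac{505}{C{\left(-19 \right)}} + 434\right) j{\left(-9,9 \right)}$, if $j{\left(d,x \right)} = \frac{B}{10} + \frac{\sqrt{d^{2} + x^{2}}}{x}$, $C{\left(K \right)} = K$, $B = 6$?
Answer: $\frac{23223}{95} + \frac{7741 \sqrt{2}}{19} \approx 820.63$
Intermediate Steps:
$j{\left(d,x \right)} = \frac{3}{5} + \frac{\sqrt{d^{2} + x^{2}}}{x}$ ($j{\left(d,x \right)} = \frac{6}{10} + \frac{\sqrt{d^{2} + x^{2}}}{x} = 6 \cdot \frac{1}{10} + \frac{\sqrt{d^{2} + x^{2}}}{x} = \frac{3}{5} + \frac{\sqrt{d^{2} + x^{2}}}{x}$)
$\left(\frac{505}{C{\left(-19 \right)}} + 434\right) j{\left(-9,9 \right)} = \left(\frac{505}{-19} + 434\right) \left(\frac{3}{5} + \frac{\sqrt{\left(-9\right)^{2} + 9^{2}}}{9}\right) = \left(505 \left(- \frac{1}{19}\right) + 434\right) \left(\frac{3}{5} + \frac{\sqrt{81 + 81}}{9}\right) = \left(- \frac{505}{19} + 434\right) \left(\frac{3}{5} + \frac{\sqrt{162}}{9}\right) = \frac{7741 \left(\frac{3}{5} + \frac{9 \sqrt{2}}{9}\right)}{19} = \frac{7741 \left(\frac{3}{5} + \sqrt{2}\right)}{19} = \frac{23223}{95} + \frac{7741 \sqrt{2}}{19}$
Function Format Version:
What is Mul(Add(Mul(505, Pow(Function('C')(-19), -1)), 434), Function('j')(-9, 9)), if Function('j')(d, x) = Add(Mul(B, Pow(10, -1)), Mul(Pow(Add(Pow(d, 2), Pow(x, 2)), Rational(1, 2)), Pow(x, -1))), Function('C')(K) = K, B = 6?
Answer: Add(Rational(23223, 95), Mul(Rational(7741, 19), Pow(2, Rational(1, 2)))) ≈ 820.63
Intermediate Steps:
Function('j')(d, x) = Add(Rational(3, 5), Mul(Pow(x, -1), Pow(Add(Pow(d, 2), Pow(x, 2)), Rational(1, 2)))) (Function('j')(d, x) = Add(Mul(6, Pow(10, -1)), Mul(Pow(Add(Pow(d, 2), Pow(x, 2)), Rational(1, 2)), Pow(x, -1))) = Add(Mul(6, Rational(1, 10)), Mul(Pow(x, -1), Pow(Add(Pow(d, 2), Pow(x, 2)), Rational(1, 2)))) = Add(Rational(3, 5), Mul(Pow(x, -1), Pow(Add(Pow(d, 2), Pow(x, 2)), Rational(1, 2)))))
Mul(Add(Mul(505, Pow(Function('C')(-19), -1)), 434), Function('j')(-9, 9)) = Mul(Add(Mul(505, Pow(-19, -1)), 434), Add(Rational(3, 5), Mul(Pow(9, -1), Pow(Add(Pow(-9, 2), Pow(9, 2)), Rational(1, 2))))) = Mul(Add(Mul(505, Rational(-1, 19)), 434), Add(Rational(3, 5), Mul(Rational(1, 9), Pow(Add(81, 81), Rational(1, 2))))) = Mul(Add(Rational(-505, 19), 434), Add(Rational(3, 5), Mul(Rational(1, 9), Pow(162, Rational(1, 2))))) = Mul(Rational(7741, 19), Add(Rational(3, 5), Mul(Rational(1, 9), Mul(9, Pow(2, Rational(1, 2)))))) = Mul(Rational(7741, 19), Add(Rational(3, 5), Pow(2, Rational(1, 2)))) = Add(Rational(23223, 95), Mul(Rational(7741, 19), Pow(2, Rational(1, 2))))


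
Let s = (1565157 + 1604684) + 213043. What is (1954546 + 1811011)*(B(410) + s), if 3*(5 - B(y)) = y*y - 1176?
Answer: 37586822225851/3 ≈ 1.2529e+13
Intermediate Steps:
B(y) = 397 - y**2/3 (B(y) = 5 - (y*y - 1176)/3 = 5 - (y**2 - 1176)/3 = 5 - (-1176 + y**2)/3 = 5 + (392 - y**2/3) = 397 - y**2/3)
s = 3382884 (s = 3169841 + 213043 = 3382884)
(1954546 + 1811011)*(B(410) + s) = (1954546 + 1811011)*((397 - 1/3*410**2) + 3382884) = 3765557*((397 - 1/3*168100) + 3382884) = 3765557*((397 - 168100/3) + 3382884) = 3765557*(-166909/3 + 3382884) = 3765557*(9981743/3) = 37586822225851/3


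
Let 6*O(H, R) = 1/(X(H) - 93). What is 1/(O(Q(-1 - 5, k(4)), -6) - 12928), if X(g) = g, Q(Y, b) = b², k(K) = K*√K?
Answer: -174/2249473 ≈ -7.7351e-5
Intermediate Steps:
k(K) = K^(3/2)
O(H, R) = 1/(6*(-93 + H)) (O(H, R) = 1/(6*(H - 93)) = 1/(6*(-93 + H)))
1/(O(Q(-1 - 5, k(4)), -6) - 12928) = 1/(1/(6*(-93 + (4^(3/2))²)) - 12928) = 1/(1/(6*(-93 + 8²)) - 12928) = 1/(1/(6*(-93 + 64)) - 12928) = 1/((⅙)/(-29) - 12928) = 1/((⅙)*(-1/29) - 12928) = 1/(-1/174 - 12928) = 1/(-2249473/174) = -174/2249473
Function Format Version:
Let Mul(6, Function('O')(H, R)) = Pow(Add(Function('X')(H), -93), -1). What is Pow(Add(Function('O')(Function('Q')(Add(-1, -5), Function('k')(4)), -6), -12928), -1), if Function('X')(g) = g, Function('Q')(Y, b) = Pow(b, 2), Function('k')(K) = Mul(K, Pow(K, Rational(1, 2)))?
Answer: Rational(-174, 2249473) ≈ -7.7351e-5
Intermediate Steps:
Function('k')(K) = Pow(K, Rational(3, 2))
Function('O')(H, R) = Mul(Rational(1, 6), Pow(Add(-93, H), -1)) (Function('O')(H, R) = Mul(Rational(1, 6), Pow(Add(H, -93), -1)) = Mul(Rational(1, 6), Pow(Add(-93, H), -1)))
Pow(Add(Function('O')(Function('Q')(Add(-1, -5), Function('k')(4)), -6), -12928), -1) = Pow(Add(Mul(Rational(1, 6), Pow(Add(-93, Pow(Pow(4, Rational(3, 2)), 2)), -1)), -12928), -1) = Pow(Add(Mul(Rational(1, 6), Pow(Add(-93, Pow(8, 2)), -1)), -12928), -1) = Pow(Add(Mul(Rational(1, 6), Pow(Add(-93, 64), -1)), -12928), -1) = Pow(Add(Mul(Rational(1, 6), Pow(-29, -1)), -12928), -1) = Pow(Add(Mul(Rational(1, 6), Rational(-1, 29)), -12928), -1) = Pow(Add(Rational(-1, 174), -12928), -1) = Pow(Rational(-2249473, 174), -1) = Rational(-174, 2249473)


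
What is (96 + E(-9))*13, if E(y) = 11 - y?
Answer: 1508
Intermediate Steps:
(96 + E(-9))*13 = (96 + (11 - 1*(-9)))*13 = (96 + (11 + 9))*13 = (96 + 20)*13 = 116*13 = 1508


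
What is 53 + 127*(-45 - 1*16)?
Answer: -7694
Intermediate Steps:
53 + 127*(-45 - 1*16) = 53 + 127*(-45 - 16) = 53 + 127*(-61) = 53 - 7747 = -7694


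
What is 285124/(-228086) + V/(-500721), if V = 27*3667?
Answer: -27558356863/19034575001 ≈ -1.4478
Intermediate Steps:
V = 99009
285124/(-228086) + V/(-500721) = 285124/(-228086) + 99009/(-500721) = 285124*(-1/228086) + 99009*(-1/500721) = -142562/114043 - 33003/166907 = -27558356863/19034575001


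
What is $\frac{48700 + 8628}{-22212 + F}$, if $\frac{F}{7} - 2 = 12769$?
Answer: $\frac{57328}{67185} \approx 0.85329$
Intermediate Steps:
$F = 89397$ ($F = 14 + 7 \cdot 12769 = 14 + 89383 = 89397$)
$\frac{48700 + 8628}{-22212 + F} = \frac{48700 + 8628}{-22212 + 89397} = \frac{57328}{67185}$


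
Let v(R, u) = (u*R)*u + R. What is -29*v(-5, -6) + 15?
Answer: 5380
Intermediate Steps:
v(R, u) = R + R*u² (v(R, u) = (R*u)*u + R = R*u² + R = R + R*u²)
-29*v(-5, -6) + 15 = -(-145)*(1 + (-6)²) + 15 = -(-145)*(1 + 36) + 15 = -(-145)*37 + 15 = -29*(-185) + 15 = 5365 + 15 = 5380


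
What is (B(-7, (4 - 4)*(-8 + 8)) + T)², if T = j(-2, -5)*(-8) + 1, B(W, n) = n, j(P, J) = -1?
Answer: 81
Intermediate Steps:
T = 9 (T = -1*(-8) + 1 = 8 + 1 = 9)
(B(-7, (4 - 4)*(-8 + 8)) + T)² = ((4 - 4)*(-8 + 8) + 9)² = (0*0 + 9)² = (0 + 9)² = 9² = 81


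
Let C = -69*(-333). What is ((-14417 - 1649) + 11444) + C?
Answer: 18355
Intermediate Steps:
C = 22977
((-14417 - 1649) + 11444) + C = ((-14417 - 1649) + 11444) + 22977 = (-16066 + 11444) + 22977 = -4622 + 22977 = 18355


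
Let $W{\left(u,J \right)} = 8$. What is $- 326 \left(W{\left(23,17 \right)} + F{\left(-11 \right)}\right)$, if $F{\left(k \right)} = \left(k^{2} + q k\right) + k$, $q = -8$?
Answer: $-67156$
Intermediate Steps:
$F{\left(k \right)} = k^{2} - 7 k$ ($F{\left(k \right)} = \left(k^{2} - 8 k\right) + k = k^{2} - 7 k$)
$- 326 \left(W{\left(23,17 \right)} + F{\left(-11 \right)}\right) = - 326 \left(8 - 11 \left(-7 - 11\right)\right) = - 326 \left(8 - -198\right) = - 326 \left(8 + 198\right) = \left(-326\right) 206 = -67156$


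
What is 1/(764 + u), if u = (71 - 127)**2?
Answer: 1/3900 ≈ 0.00025641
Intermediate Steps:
u = 3136 (u = (-56)**2 = 3136)
1/(764 + u) = 1/(764 + 3136) = 1/3900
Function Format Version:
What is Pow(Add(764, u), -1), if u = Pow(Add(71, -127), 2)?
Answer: Rational(1, 3900) ≈ 0.00025641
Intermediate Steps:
u = 3136 (u = Pow(-56, 2) = 3136)
Pow(Add(764, u), -1) = Pow(Add(764, 3136), -1) = Pow(3900, -1) = Rational(1, 3900)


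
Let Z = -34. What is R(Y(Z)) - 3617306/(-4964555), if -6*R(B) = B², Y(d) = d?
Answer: -2858660872/14893665 ≈ -191.94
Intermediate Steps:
R(B) = -B²/6
R(Y(Z)) - 3617306/(-4964555) = -⅙*(-34)² - 3617306/(-4964555) = -⅙*1156 - 3617306*(-1)/4964555 = -578/3 - 1*(-3617306/4964555) = -578/3 + 3617306/4964555 = -2858660872/14893665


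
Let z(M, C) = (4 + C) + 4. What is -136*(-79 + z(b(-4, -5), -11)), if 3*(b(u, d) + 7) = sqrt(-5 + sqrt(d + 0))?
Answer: 11152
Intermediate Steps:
b(u, d) = -7 + sqrt(-5 + sqrt(d))/3 (b(u, d) = -7 + sqrt(-5 + sqrt(d + 0))/3 = -7 + sqrt(-5 + sqrt(d))/3)
z(M, C) = 8 + C
-136*(-79 + z(b(-4, -5), -11)) = -136*(-79 + (8 - 11)) = -136*(-79 - 3) = -136*(-82) = 11152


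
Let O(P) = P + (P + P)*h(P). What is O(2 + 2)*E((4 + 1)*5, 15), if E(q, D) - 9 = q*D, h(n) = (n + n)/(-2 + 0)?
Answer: -10752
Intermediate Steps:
h(n) = -n (h(n) = (2*n)/(-2) = (2*n)*(-1/2) = -n)
E(q, D) = 9 + D*q (E(q, D) = 9 + q*D = 9 + D*q)
O(P) = P - 2*P**2 (O(P) = P + (P + P)*(-P) = P + (2*P)*(-P) = P - 2*P**2)
O(2 + 2)*E((4 + 1)*5, 15) = ((2 + 2)*(1 - 2*(2 + 2)))*(9 + 15*((4 + 1)*5)) = (4*(1 - 2*4))*(9 + 15*(5*5)) = (4*(1 - 8))*(9 + 15*25) = (4*(-7))*(9 + 375) = -28*384 = -10752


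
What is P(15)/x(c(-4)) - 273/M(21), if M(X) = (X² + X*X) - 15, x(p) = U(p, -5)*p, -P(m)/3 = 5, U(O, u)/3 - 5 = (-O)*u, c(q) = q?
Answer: -1381/3468 ≈ -0.39821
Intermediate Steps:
U(O, u) = 15 - 3*O*u (U(O, u) = 15 + 3*((-O)*u) = 15 + 3*(-O*u) = 15 - 3*O*u)
P(m) = -15 (P(m) = -3*5 = -15)
x(p) = p*(15 + 15*p) (x(p) = (15 - 3*p*(-5))*p = (15 + 15*p)*p = p*(15 + 15*p))
M(X) = -15 + 2*X² (M(X) = (X² + X²) - 15 = 2*X² - 15 = -15 + 2*X²)
P(15)/x(c(-4)) - 273/M(21) = -15*(-1/(60*(1 - 4))) - 273/(-15 + 2*21²) = -15/(15*(-4)*(-3)) - 273/(-15 + 2*441) = -15/180 - 273/(-15 + 882) = -15*1/180 - 273/867 = -1/12 - 273*1/867 = -1/12 - 91/289 = -1381/3468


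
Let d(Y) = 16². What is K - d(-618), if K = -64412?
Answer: -64668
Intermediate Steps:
d(Y) = 256
K - d(-618) = -64412 - 1*256 = -64412 - 256 = -64668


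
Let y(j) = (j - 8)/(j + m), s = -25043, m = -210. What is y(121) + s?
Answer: -2228940/89 ≈ -25044.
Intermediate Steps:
y(j) = (-8 + j)/(-210 + j) (y(j) = (j - 8)/(j - 210) = (-8 + j)/(-210 + j))
y(121) + s = (-8 + 121)/(-210 + 121) - 25043 = 113/(-89) - 25043 = -1/89*113 - 25043 = -113/89 - 25043 = -2228940/89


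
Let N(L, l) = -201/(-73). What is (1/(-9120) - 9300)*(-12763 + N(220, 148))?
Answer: 39502967649749/332880 ≈ 1.1867e+8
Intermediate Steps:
N(L, l) = 201/73 (N(L, l) = -201*(-1/73) = 201/73)
(1/(-9120) - 9300)*(-12763 + N(220, 148)) = (1/(-9120) - 9300)*(-12763 + 201/73) = (-1/9120 - 9300)*(-931498/73) = -84816001/9120*(-931498/73) = 39502967649749/332880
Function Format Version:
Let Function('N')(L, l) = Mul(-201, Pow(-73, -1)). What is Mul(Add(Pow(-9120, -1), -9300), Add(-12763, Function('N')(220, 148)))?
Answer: Rational(39502967649749, 332880) ≈ 1.1867e+8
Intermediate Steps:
Function('N')(L, l) = Rational(201, 73) (Function('N')(L, l) = Mul(-201, Rational(-1, 73)) = Rational(201, 73))
Mul(Add(Pow(-9120, -1), -9300), Add(-12763, Function('N')(220, 148))) = Mul(Add(Pow(-9120, -1), -9300), Add(-12763, Rational(201, 73))) = Mul(Add(Rational(-1, 9120), -9300), Rational(-931498, 73)) = Mul(Rational(-84816001, 9120), Rational(-931498, 73)) = Rational(39502967649749, 332880)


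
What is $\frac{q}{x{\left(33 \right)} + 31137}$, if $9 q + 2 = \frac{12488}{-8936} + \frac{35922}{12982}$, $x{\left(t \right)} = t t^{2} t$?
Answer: $- \frac{761818}{13236321787389} \approx -5.7555 \cdot 10^{-8}$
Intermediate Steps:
$x{\left(t \right)} = t^{4}$ ($x{\left(t \right)} = t^{3} t = t^{4}$)
$q = - \frac{1523636}{21751341}$ ($q = - \frac{2}{9} + \frac{\frac{12488}{-8936} + \frac{35922}{12982}}{9} = - \frac{2}{9} + \frac{12488 \left(- \frac{1}{8936}\right) + 35922 \cdot \frac{1}{12982}}{9} = - \frac{2}{9} + \frac{- \frac{1561}{1117} + \frac{17961}{6491}}{9} = - \frac{2}{9} + \frac{1}{9} \cdot \frac{9929986}{7250447} = - \frac{2}{9} + \frac{9929986}{65254023} = - \frac{1523636}{21751341} \approx -0.070048$)
$\frac{q}{x{\left(33 \right)} + 31137} = - \frac{1523636}{21751341 \left(33^{4} + 31137\right)} = - \frac{1523636}{21751341 \left(1185921 + 31137\right)} = - \frac{1523636}{21751341 \cdot 1217058} = \left(- \frac{1523636}{21751341}\right) \frac{1}{1217058} = - \frac{761818}{13236321787389}$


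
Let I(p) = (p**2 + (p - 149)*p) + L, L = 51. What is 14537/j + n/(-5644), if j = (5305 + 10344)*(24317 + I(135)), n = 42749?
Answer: -27229374301175/3595009278068 ≈ -7.5742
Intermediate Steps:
I(p) = 51 + p**2 + p*(-149 + p) (I(p) = (p**2 + (p - 149)*p) + 51 = (p**2 + (-149 + p)*p) + 51 = (p**2 + p*(-149 + p)) + 51 = 51 + p**2 + p*(-149 + p))
j = 636961247 (j = (5305 + 10344)*(24317 + (51 - 149*135 + 2*135**2)) = 15649*(24317 + (51 - 20115 + 2*18225)) = 15649*(24317 + (51 - 20115 + 36450)) = 15649*(24317 + 16386) = 15649*40703 = 636961247)
14537/j + n/(-5644) = 14537/636961247 + 42749/(-5644) = 14537*(1/636961247) + 42749*(-1/5644) = 14537/636961247 - 42749/5644 = -27229374301175/3595009278068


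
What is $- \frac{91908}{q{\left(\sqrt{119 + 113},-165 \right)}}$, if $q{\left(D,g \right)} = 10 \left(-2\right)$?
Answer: $\frac{22977}{5} \approx 4595.4$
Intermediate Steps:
$q{\left(D,g \right)} = -20$
$- \frac{91908}{q{\left(\sqrt{119 + 113},-165 \right)}} = - \frac{91908}{-20} = \left(-91908\right) \left(- \frac{1}{20}\right) = \frac{22977}{5}$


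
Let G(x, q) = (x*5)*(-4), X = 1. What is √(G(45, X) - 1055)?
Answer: I*√1955 ≈ 44.215*I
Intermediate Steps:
G(x, q) = -20*x (G(x, q) = (5*x)*(-4) = -20*x)
√(G(45, X) - 1055) = √(-20*45 - 1055) = √(-900 - 1055) = √(-1955) = I*√1955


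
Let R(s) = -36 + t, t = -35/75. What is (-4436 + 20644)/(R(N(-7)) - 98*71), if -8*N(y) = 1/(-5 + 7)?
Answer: -243120/104917 ≈ -2.3173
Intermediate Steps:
t = -7/15 (t = -35*1/75 = -7/15 ≈ -0.46667)
N(y) = -1/16 (N(y) = -1/(8*(-5 + 7)) = -1/8/2 = -1/8*1/2 = -1/16)
R(s) = -547/15 (R(s) = -36 - 7/15 = -547/15)
(-4436 + 20644)/(R(N(-7)) - 98*71) = (-4436 + 20644)/(-547/15 - 98*71) = 16208/(-547/15 - 6958) = 16208/(-104917/15) = 16208*(-15/104917) = -243120/104917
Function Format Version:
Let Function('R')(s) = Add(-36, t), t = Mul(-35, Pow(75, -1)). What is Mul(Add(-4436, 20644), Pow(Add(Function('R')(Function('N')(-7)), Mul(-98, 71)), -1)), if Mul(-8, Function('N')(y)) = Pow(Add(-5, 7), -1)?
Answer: Rational(-243120, 104917) ≈ -2.3173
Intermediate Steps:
t = Rational(-7, 15) (t = Mul(-35, Rational(1, 75)) = Rational(-7, 15) ≈ -0.46667)
Function('N')(y) = Rational(-1, 16) (Function('N')(y) = Mul(Rational(-1, 8), Pow(Add(-5, 7), -1)) = Mul(Rational(-1, 8), Pow(2, -1)) = Mul(Rational(-1, 8), Rational(1, 2)) = Rational(-1, 16))
Function('R')(s) = Rational(-547, 15) (Function('R')(s) = Add(-36, Rational(-7, 15)) = Rational(-547, 15))
Mul(Add(-4436, 20644), Pow(Add(Function('R')(Function('N')(-7)), Mul(-98, 71)), -1)) = Mul(Add(-4436, 20644), Pow(Add(Rational(-547, 15), Mul(-98, 71)), -1)) = Mul(16208, Pow(Add(Rational(-547, 15), -6958), -1)) = Mul(16208, Pow(Rational(-104917, 15), -1)) = Mul(16208, Rational(-15, 104917)) = Rational(-243120, 104917)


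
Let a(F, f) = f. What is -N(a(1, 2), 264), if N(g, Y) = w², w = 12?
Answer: -144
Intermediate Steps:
N(g, Y) = 144 (N(g, Y) = 12² = 144)
-N(a(1, 2), 264) = -1*144 = -144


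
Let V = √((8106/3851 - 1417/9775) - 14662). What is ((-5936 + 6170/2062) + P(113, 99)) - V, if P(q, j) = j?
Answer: -6014862/1031 - I*√830951579309776847/7528705 ≈ -5834.0 - 121.08*I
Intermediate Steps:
V = I*√830951579309776847/7528705 (V = √((8106*(1/3851) - 1417*1/9775) - 14662) = √((8106/3851 - 1417/9775) - 14662) = √(73779283/37643525 - 14662) = √(-551855584267/37643525) = I*√830951579309776847/7528705 ≈ 121.08*I)
((-5936 + 6170/2062) + P(113, 99)) - V = ((-5936 + 6170/2062) + 99) - I*√830951579309776847/7528705 = ((-5936 + 6170*(1/2062)) + 99) - I*√830951579309776847/7528705 = ((-5936 + 3085/1031) + 99) - I*√830951579309776847/7528705 = (-6116931/1031 + 99) - I*√830951579309776847/7528705 = -6014862/1031 - I*√830951579309776847/7528705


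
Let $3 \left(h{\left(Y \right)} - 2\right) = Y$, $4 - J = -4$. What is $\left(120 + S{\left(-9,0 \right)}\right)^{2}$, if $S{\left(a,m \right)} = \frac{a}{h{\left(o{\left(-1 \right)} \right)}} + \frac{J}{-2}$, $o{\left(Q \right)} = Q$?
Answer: $\frac{305809}{25} \approx 12232.0$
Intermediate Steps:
$J = 8$ ($J = 4 - -4 = 4 + 4 = 8$)
$h{\left(Y \right)} = 2 + \frac{Y}{3}$
$S{\left(a,m \right)} = -4 + \frac{3 a}{5}$ ($S{\left(a,m \right)} = \frac{a}{2 + \frac{1}{3} \left(-1\right)} + \frac{8}{-2} = \frac{a}{2 - \frac{1}{3}} + 8 \left(- \frac{1}{2}\right) = \frac{a}{\frac{5}{3}} - 4 = a \frac{3}{5} - 4 = \frac{3 a}{5} - 4 = -4 + \frac{3 a}{5}$)
$\left(120 + S{\left(-9,0 \right)}\right)^{2} = \left(120 + \left(-4 + \frac{3}{5} \left(-9\right)\right)\right)^{2} = \left(120 - \frac{47}{5}\right)^{2} = \left(\frac{553}{5}\right)^{2} = \frac{305809}{25}$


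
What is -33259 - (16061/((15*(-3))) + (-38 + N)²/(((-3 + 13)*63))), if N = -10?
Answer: -2073062/63 ≈ -32906.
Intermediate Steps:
-33259 - (16061/((15*(-3))) + (-38 + N)²/(((-3 + 13)*63))) = -33259 - (16061/((15*(-3))) + (-38 - 10)²/(((-3 + 13)*63))) = -33259 - (16061/(-45) + (-48)²/((10*63))) = -33259 - (16061*(-1/45) + 2304/630) = -33259 - (-16061/45 + 2304*(1/630)) = -33259 - (-16061/45 + 128/35) = -33259 - 1*(-22255/63) = -33259 + 22255/63 = -2073062/63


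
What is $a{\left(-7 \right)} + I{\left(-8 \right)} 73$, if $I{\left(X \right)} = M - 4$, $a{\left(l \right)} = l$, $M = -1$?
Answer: $-372$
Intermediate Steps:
$I{\left(X \right)} = -5$ ($I{\left(X \right)} = -1 - 4 = -5$)
$a{\left(-7 \right)} + I{\left(-8 \right)} 73 = -7 - 365 = -372$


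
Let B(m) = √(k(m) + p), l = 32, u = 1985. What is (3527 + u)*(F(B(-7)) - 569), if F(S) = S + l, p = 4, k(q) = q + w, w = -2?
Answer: -2959944 + 5512*I*√5 ≈ -2.9599e+6 + 12325.0*I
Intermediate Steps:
k(q) = -2 + q (k(q) = q - 2 = -2 + q)
B(m) = √(2 + m) (B(m) = √((-2 + m) + 4) = √(2 + m))
F(S) = 32 + S (F(S) = S + 32 = 32 + S)
(3527 + u)*(F(B(-7)) - 569) = (3527 + 1985)*((32 + √(2 - 7)) - 569) = 5512*((32 + √(-5)) - 569) = 5512*((32 + I*√5) - 569) = 5512*(-537 + I*√5) = -2959944 + 5512*I*√5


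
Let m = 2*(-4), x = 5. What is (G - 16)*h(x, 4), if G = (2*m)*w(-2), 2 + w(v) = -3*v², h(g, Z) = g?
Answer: 1040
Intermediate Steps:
m = -8
w(v) = -2 - 3*v²
G = 224 (G = (2*(-8))*(-2 - 3*(-2)²) = -16*(-2 - 3*4) = -16*(-2 - 12) = -16*(-14) = 224)
(G - 16)*h(x, 4) = (224 - 16)*5 = 208*5 = 1040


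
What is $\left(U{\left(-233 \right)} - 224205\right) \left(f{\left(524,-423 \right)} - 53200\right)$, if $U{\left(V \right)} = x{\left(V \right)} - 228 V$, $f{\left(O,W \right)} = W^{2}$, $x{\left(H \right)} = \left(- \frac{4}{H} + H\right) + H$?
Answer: $- \frac{5025444330863}{233} \approx -2.1568 \cdot 10^{10}$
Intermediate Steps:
$x{\left(H \right)} = - \frac{4}{H} + 2 H$ ($x{\left(H \right)} = \left(H - \frac{4}{H}\right) + H = - \frac{4}{H} + 2 H$)
$U{\left(V \right)} = - 226 V - \frac{4}{V}$ ($U{\left(V \right)} = \left(- \frac{4}{V} + 2 V\right) - 228 V = - 226 V - \frac{4}{V}$)
$\left(U{\left(-233 \right)} - 224205\right) \left(f{\left(524,-423 \right)} - 53200\right) = \left(\left(\left(-226\right) \left(-233\right) - \frac{4}{-233}\right) - 224205\right) \left(\left(-423\right)^{2} - 53200\right) = \left(\left(52658 - - \frac{4}{233}\right) - 224205\right) \left(178929 - 53200\right) = \left(\left(52658 + \frac{4}{233}\right) - 224205\right) 125729 = \left(\frac{12269318}{233} - 224205\right) 125729 = \left(- \frac{39970447}{233}\right) 125729 = - \frac{5025444330863}{233}$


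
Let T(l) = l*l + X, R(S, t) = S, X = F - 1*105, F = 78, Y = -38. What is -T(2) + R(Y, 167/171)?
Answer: -15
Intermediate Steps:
X = -27 (X = 78 - 1*105 = 78 - 105 = -27)
T(l) = -27 + l**2 (T(l) = l*l - 27 = l**2 - 27 = -27 + l**2)
-T(2) + R(Y, 167/171) = -(-27 + 2**2) - 38 = -(-27 + 4) - 38 = -1*(-23) - 38 = 23 - 38 = -15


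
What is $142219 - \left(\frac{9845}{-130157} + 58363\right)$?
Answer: $\frac{10914455237}{130157} \approx 83856.0$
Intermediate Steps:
$142219 - \left(\frac{9845}{-130157} + 58363\right) = 142219 - \left(9845 \left(- \frac{1}{130157}\right) + 58363\right) = 142219 - \left(- \frac{9845}{130157} + 58363\right) = 142219 - \frac{7596343146}{130157} = \frac{10914455237}{130157}$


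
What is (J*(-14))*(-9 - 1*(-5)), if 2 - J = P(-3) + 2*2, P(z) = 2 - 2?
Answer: -112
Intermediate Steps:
P(z) = 0
J = -2 (J = 2 - (0 + 2*2) = 2 - (0 + 4) = 2 - 1*4 = 2 - 4 = -2)
(J*(-14))*(-9 - 1*(-5)) = (-2*(-14))*(-9 - 1*(-5)) = 28*(-9 + 5) = 28*(-4) = -112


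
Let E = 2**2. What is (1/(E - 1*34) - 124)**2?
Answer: 13845841/900 ≈ 15384.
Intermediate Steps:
E = 4
(1/(E - 1*34) - 124)**2 = (1/(4 - 1*34) - 124)**2 = (1/(4 - 34) - 124)**2 = (1/(-30) - 124)**2 = (-1/30 - 124)**2 = (-3721/30)**2 = 13845841/900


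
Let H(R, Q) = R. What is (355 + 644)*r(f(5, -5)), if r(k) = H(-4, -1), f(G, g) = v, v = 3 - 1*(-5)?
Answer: -3996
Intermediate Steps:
v = 8 (v = 3 + 5 = 8)
f(G, g) = 8
r(k) = -4
(355 + 644)*r(f(5, -5)) = (355 + 644)*(-4) = 999*(-4) = -3996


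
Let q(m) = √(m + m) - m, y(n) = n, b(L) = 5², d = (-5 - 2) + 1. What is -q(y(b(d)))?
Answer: 25 - 5*√2 ≈ 17.929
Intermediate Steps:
d = -6 (d = -7 + 1 = -6)
b(L) = 25
q(m) = -m + √2*√m (q(m) = √(2*m) - m = √2*√m - m = -m + √2*√m)
-q(y(b(d))) = -(-1*25 + √2*√25) = -(-25 + √2*5) = -(-25 + 5*√2) = 25 - 5*√2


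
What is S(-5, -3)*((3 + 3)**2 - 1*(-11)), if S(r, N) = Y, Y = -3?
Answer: -141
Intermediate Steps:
S(r, N) = -3
S(-5, -3)*((3 + 3)**2 - 1*(-11)) = -3*((3 + 3)**2 - 1*(-11)) = -3*(6**2 + 11) = -3*(36 + 11) = -3*47 = -141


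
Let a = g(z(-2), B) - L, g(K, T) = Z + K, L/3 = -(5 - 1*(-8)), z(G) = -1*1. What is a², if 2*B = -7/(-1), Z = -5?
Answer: 1089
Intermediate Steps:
z(G) = -1
L = -39 (L = 3*(-(5 - 1*(-8))) = 3*(-(5 + 8)) = 3*(-1*13) = 3*(-13) = -39)
B = 7/2 (B = (-7/(-1))/2 = (-7*(-1))/2 = (½)*7 = 7/2 ≈ 3.5000)
g(K, T) = -5 + K
a = 33 (a = (-5 - 1) - 1*(-39) = -6 + 39 = 33)
a² = 33² = 1089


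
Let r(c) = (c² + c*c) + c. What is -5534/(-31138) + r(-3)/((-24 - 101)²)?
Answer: 8693582/48653125 ≈ 0.17868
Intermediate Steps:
r(c) = c + 2*c² (r(c) = (c² + c²) + c = 2*c² + c = c + 2*c²)
-5534/(-31138) + r(-3)/((-24 - 101)²) = -5534/(-31138) + (-3*(1 + 2*(-3)))/((-24 - 101)²) = -5534*(-1/31138) + (-3*(1 - 6))/((-125)²) = 2767/15569 - 3*(-5)/15625 = 2767/15569 + 15*(1/15625) = 2767/15569 + 3/3125 = 8693582/48653125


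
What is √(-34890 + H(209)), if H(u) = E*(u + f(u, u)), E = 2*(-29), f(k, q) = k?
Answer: I*√59134 ≈ 243.17*I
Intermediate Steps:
E = -58
H(u) = -116*u (H(u) = -58*(u + u) = -116*u)
√(-34890 + H(209)) = √(-34890 - 116*209) = √(-34890 - 24244) = √(-59134) = I*√59134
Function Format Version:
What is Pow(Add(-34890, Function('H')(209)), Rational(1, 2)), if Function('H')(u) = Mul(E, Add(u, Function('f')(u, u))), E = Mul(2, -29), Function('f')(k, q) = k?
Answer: Mul(I, Pow(59134, Rational(1, 2))) ≈ Mul(243.17, I)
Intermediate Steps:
E = -58
Function('H')(u) = Mul(-116, u) (Function('H')(u) = Mul(-58, Add(u, u)) = Mul(-58, Mul(2, u)) = Mul(-116, u))
Pow(Add(-34890, Function('H')(209)), Rational(1, 2)) = Pow(Add(-34890, Mul(-116, 209)), Rational(1, 2)) = Pow(Add(-34890, -24244), Rational(1, 2)) = Pow(-59134, Rational(1, 2)) = Mul(I, Pow(59134, Rational(1, 2)))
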